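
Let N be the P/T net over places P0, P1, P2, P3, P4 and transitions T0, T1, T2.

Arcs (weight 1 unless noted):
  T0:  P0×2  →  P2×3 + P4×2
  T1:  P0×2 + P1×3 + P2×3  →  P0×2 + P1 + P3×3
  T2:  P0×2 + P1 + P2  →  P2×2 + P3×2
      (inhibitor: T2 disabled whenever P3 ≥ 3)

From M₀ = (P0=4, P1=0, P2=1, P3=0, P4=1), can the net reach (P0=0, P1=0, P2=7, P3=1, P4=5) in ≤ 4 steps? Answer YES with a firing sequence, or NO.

depth 0: 1 marking
depth 1: 2 markings reached so far
depth 2: 3 markings reached so far
depth 3: 3 markings reached so far
(frontier empty at depth 3; search complete)
target is not among the 3 markings reachable within 4 steps

NO — not reachable within 4 firings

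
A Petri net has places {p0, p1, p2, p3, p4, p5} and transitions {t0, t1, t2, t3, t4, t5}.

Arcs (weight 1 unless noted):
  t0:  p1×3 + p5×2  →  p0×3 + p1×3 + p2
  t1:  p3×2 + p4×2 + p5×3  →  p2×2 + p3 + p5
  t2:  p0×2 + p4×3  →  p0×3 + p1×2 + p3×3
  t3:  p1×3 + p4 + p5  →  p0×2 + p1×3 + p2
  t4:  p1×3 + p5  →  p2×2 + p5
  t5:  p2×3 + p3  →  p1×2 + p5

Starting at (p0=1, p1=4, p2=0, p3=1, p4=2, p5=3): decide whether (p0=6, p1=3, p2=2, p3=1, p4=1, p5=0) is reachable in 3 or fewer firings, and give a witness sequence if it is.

depth 0: 1 marking
depth 1: 4 markings reached so far
depth 2: 8 markings reached so far
depth 3: 11 markings reached so far
target is not among the 11 markings reachable within 3 steps

NO — not reachable within 3 firings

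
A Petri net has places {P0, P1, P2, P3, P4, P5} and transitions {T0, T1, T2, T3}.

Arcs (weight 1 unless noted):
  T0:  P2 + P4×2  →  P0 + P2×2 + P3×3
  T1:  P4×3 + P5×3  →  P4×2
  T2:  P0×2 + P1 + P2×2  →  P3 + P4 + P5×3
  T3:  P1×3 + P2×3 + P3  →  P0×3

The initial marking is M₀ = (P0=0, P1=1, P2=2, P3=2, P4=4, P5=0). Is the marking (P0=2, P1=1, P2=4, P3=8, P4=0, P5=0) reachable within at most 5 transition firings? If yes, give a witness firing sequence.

step 1: fire T0:  (P0=0, P1=1, P2=2, P3=2, P4=4, P5=0) → (P0=1, P1=1, P2=3, P3=5, P4=2, P5=0)
step 2: fire T0:  (P0=1, P1=1, P2=3, P3=5, P4=2, P5=0) → (P0=2, P1=1, P2=4, P3=8, P4=0, P5=0)

YES — reachable via ⟨T0, T0⟩ (2 firings)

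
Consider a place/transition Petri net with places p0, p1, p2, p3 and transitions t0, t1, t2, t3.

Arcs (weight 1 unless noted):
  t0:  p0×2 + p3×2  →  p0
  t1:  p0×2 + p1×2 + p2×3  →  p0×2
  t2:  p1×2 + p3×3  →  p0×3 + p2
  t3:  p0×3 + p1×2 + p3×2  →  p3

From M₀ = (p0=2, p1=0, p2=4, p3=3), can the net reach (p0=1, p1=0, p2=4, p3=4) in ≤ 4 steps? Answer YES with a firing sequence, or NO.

NO — not reachable within 4 firings

depth 0: 1 marking
depth 1: 2 markings reached so far
depth 2: 2 markings reached so far
(frontier empty at depth 2; search complete)
target is not among the 2 markings reachable within 4 steps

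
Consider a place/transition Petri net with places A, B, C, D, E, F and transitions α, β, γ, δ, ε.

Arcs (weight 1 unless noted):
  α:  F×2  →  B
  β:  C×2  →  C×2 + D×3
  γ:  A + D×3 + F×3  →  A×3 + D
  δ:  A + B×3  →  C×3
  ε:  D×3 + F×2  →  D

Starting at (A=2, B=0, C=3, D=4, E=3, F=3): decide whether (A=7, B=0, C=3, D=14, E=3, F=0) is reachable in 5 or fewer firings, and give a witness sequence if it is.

depth 0: 1 marking
depth 1: 5 markings reached so far
depth 2: 9 markings reached so far
depth 3: 13 markings reached so far
depth 4: 17 markings reached so far
depth 5: 21 markings reached so far
target is not among the 21 markings reachable within 5 steps

NO — not reachable within 5 firings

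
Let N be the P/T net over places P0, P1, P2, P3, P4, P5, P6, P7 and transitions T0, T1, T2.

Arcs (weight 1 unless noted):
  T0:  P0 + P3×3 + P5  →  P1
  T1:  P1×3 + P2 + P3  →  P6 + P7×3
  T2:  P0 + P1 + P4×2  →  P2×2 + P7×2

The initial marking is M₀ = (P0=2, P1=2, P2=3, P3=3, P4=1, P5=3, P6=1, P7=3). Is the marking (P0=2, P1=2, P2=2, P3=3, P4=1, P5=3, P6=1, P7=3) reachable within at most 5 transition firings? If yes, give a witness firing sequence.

NO — not reachable within 5 firings

depth 0: 1 marking
depth 1: 2 markings reached so far
depth 2: 2 markings reached so far
(frontier empty at depth 2; search complete)
target is not among the 2 markings reachable within 5 steps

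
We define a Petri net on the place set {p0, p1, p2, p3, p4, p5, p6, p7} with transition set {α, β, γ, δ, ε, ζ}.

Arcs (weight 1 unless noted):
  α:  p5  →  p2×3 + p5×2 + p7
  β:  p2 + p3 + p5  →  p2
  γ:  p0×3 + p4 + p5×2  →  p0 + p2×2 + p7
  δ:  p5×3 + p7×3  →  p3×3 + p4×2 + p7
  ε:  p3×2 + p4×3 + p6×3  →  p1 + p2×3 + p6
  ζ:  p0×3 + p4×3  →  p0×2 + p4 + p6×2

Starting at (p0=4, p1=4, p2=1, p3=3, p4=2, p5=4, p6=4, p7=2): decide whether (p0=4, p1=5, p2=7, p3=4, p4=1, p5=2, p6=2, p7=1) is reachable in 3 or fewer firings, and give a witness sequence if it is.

YES — reachable via ⟨α, δ, ε⟩ (3 firings)

step 1: fire α:  (p0=4, p1=4, p2=1, p3=3, p4=2, p5=4, p6=4, p7=2) → (p0=4, p1=4, p2=4, p3=3, p4=2, p5=5, p6=4, p7=3)
step 2: fire δ:  (p0=4, p1=4, p2=4, p3=3, p4=2, p5=5, p6=4, p7=3) → (p0=4, p1=4, p2=4, p3=6, p4=4, p5=2, p6=4, p7=1)
step 3: fire ε:  (p0=4, p1=4, p2=4, p3=6, p4=4, p5=2, p6=4, p7=1) → (p0=4, p1=5, p2=7, p3=4, p4=1, p5=2, p6=2, p7=1)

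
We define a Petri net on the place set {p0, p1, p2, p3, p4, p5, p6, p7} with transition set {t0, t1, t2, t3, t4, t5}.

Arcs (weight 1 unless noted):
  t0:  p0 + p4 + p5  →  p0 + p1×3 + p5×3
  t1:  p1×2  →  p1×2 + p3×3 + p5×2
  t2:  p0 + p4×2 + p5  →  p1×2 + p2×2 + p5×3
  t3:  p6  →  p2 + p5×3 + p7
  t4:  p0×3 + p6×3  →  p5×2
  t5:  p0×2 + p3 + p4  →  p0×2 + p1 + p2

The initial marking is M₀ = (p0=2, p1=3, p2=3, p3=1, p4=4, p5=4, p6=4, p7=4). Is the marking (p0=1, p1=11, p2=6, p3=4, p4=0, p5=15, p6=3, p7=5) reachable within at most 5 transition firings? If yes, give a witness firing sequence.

YES — reachable via ⟨t0, t0, t1, t2, t3⟩ (5 firings)

step 1: fire t0:  (p0=2, p1=3, p2=3, p3=1, p4=4, p5=4, p6=4, p7=4) → (p0=2, p1=6, p2=3, p3=1, p4=3, p5=6, p6=4, p7=4)
step 2: fire t0:  (p0=2, p1=6, p2=3, p3=1, p4=3, p5=6, p6=4, p7=4) → (p0=2, p1=9, p2=3, p3=1, p4=2, p5=8, p6=4, p7=4)
step 3: fire t1:  (p0=2, p1=9, p2=3, p3=1, p4=2, p5=8, p6=4, p7=4) → (p0=2, p1=9, p2=3, p3=4, p4=2, p5=10, p6=4, p7=4)
step 4: fire t2:  (p0=2, p1=9, p2=3, p3=4, p4=2, p5=10, p6=4, p7=4) → (p0=1, p1=11, p2=5, p3=4, p4=0, p5=12, p6=4, p7=4)
step 5: fire t3:  (p0=1, p1=11, p2=5, p3=4, p4=0, p5=12, p6=4, p7=4) → (p0=1, p1=11, p2=6, p3=4, p4=0, p5=15, p6=3, p7=5)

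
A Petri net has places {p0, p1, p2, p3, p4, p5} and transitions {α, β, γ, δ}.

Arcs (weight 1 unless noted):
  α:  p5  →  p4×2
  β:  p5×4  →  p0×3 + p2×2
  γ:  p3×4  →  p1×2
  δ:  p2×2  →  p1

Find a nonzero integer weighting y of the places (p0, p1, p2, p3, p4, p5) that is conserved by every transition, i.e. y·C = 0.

Incidence matrix C (rows=places, cols=transitions):
        α    β    γ    δ
   p0   0    3    0    0
   p1   0    0    2    1
   p2   0    2    0   -2
   p3   0    0   -4    0
   p4   2    0    0    0
   p5  -1   -4    0    0

Candidate y = [2, -6, -3, -3, 0, 0]; check y·C column-wise:
  col α: 2·0 + -6·0 + -3·0 + -3·0 + 0·2 + 0·-1 = 0
  col β: 2·3 + -6·0 + -3·2 + -3·0 + 0·-4 = 0
  col γ: 2·0 + -6·2 + -3·0 + -3·-4 = 0
  col δ: 2·0 + -6·1 + -3·-2 + -3·0 = 0

y = (p0:2, p1:-6, p2:-3, p3:-3, p4:0, p5:0)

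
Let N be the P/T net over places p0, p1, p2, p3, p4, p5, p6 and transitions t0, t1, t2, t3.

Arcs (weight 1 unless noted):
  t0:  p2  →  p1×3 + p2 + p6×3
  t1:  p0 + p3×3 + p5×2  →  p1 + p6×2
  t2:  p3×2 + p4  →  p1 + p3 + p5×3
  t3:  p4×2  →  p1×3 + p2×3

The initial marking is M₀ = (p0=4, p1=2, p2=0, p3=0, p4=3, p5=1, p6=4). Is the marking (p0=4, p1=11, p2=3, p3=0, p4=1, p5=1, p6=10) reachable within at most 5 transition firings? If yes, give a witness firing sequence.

YES — reachable via ⟨t3, t0, t0⟩ (3 firings)

step 1: fire t3:  (p0=4, p1=2, p2=0, p3=0, p4=3, p5=1, p6=4) → (p0=4, p1=5, p2=3, p3=0, p4=1, p5=1, p6=4)
step 2: fire t0:  (p0=4, p1=5, p2=3, p3=0, p4=1, p5=1, p6=4) → (p0=4, p1=8, p2=3, p3=0, p4=1, p5=1, p6=7)
step 3: fire t0:  (p0=4, p1=8, p2=3, p3=0, p4=1, p5=1, p6=7) → (p0=4, p1=11, p2=3, p3=0, p4=1, p5=1, p6=10)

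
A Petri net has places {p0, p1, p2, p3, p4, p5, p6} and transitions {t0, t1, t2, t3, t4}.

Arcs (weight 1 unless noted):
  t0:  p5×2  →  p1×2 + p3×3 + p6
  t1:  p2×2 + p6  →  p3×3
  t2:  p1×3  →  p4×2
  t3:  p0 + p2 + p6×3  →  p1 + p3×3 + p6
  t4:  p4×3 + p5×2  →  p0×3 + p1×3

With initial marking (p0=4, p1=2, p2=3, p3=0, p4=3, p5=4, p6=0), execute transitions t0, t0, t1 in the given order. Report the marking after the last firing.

step 1: fire t0:  (p0=4, p1=2, p2=3, p3=0, p4=3, p5=4, p6=0) → (p0=4, p1=4, p2=3, p3=3, p4=3, p5=2, p6=1)
step 2: fire t0:  (p0=4, p1=4, p2=3, p3=3, p4=3, p5=2, p6=1) → (p0=4, p1=6, p2=3, p3=6, p4=3, p5=0, p6=2)
step 3: fire t1:  (p0=4, p1=6, p2=3, p3=6, p4=3, p5=0, p6=2) → (p0=4, p1=6, p2=1, p3=9, p4=3, p5=0, p6=1)

(p0=4, p1=6, p2=1, p3=9, p4=3, p5=0, p6=1)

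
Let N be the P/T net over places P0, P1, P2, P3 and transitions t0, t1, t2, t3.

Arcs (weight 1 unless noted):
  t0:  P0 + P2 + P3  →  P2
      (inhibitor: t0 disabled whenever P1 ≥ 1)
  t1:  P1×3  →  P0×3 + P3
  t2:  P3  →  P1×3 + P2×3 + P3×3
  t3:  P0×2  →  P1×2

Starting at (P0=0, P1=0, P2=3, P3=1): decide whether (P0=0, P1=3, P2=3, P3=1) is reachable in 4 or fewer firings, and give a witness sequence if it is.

NO — not reachable within 4 firings

depth 0: 1 marking
depth 1: 2 markings reached so far
depth 2: 4 markings reached so far
depth 3: 8 markings reached so far
depth 4: 15 markings reached so far
target is not among the 15 markings reachable within 4 steps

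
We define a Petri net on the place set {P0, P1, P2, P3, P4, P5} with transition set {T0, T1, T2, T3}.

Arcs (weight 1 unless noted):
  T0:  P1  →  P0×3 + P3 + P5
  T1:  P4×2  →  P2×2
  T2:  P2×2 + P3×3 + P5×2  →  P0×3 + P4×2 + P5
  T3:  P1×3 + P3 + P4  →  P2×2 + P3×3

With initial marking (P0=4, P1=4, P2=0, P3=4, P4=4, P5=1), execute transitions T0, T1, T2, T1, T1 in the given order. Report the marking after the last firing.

step 1: fire T0:  (P0=4, P1=4, P2=0, P3=4, P4=4, P5=1) → (P0=7, P1=3, P2=0, P3=5, P4=4, P5=2)
step 2: fire T1:  (P0=7, P1=3, P2=0, P3=5, P4=4, P5=2) → (P0=7, P1=3, P2=2, P3=5, P4=2, P5=2)
step 3: fire T2:  (P0=7, P1=3, P2=2, P3=5, P4=2, P5=2) → (P0=10, P1=3, P2=0, P3=2, P4=4, P5=1)
step 4: fire T1:  (P0=10, P1=3, P2=0, P3=2, P4=4, P5=1) → (P0=10, P1=3, P2=2, P3=2, P4=2, P5=1)
step 5: fire T1:  (P0=10, P1=3, P2=2, P3=2, P4=2, P5=1) → (P0=10, P1=3, P2=4, P3=2, P4=0, P5=1)

(P0=10, P1=3, P2=4, P3=2, P4=0, P5=1)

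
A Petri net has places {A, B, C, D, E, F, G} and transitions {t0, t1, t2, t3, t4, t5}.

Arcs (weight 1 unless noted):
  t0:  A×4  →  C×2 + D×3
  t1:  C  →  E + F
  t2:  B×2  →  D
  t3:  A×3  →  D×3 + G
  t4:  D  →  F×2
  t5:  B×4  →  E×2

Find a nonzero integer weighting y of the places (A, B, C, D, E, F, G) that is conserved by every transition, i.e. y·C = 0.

y = (A:3, B:1, C:3, D:2, E:2, F:1, G:3)

Incidence matrix C (rows=places, cols=transitions):
       t0   t1   t2   t3   t4   t5
    A  -4    0    0   -3    0    0
    B   0    0   -2    0    0   -4
    C   2   -1    0    0    0    0
    D   3    0    1    3   -1    0
    E   0    1    0    0    0    2
    F   0    1    0    0    2    0
    G   0    0    0    1    0    0

Candidate y = [3, 1, 3, 2, 2, 1, 3]; check y·C column-wise:
  col t0: 3·-4 + 1·0 + 3·2 + 2·3 + 2·0 + 1·0 + 3·0 = 0
  col t1: 3·0 + 1·0 + 3·-1 + 2·0 + 2·1 + 1·1 + 3·0 = 0
  col t2: 3·0 + 1·-2 + 3·0 + 2·1 + 2·0 + 1·0 + 3·0 = 0
  col t3: 3·-3 + 1·0 + 3·0 + 2·3 + 2·0 + 1·0 + 3·1 = 0
  col t4: 3·0 + 1·0 + 3·0 + 2·-1 + 2·0 + 1·2 + 3·0 = 0
  col t5: 3·0 + 1·-4 + 3·0 + 2·0 + 2·2 + 1·0 + 3·0 = 0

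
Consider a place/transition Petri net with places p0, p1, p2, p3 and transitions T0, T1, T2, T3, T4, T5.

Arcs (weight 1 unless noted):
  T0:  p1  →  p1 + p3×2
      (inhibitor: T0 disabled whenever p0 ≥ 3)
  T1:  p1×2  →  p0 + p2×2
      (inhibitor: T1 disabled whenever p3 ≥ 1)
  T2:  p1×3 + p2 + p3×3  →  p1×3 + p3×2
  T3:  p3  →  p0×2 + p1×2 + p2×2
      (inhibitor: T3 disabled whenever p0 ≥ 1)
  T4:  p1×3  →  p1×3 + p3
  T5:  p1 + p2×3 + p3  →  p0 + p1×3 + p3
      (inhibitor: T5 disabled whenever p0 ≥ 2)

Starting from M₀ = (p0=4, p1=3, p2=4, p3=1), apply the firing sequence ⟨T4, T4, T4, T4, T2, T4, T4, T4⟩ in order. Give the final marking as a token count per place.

(p0=4, p1=3, p2=3, p3=7)

step 1: fire T4:  (p0=4, p1=3, p2=4, p3=1) → (p0=4, p1=3, p2=4, p3=2)
step 2: fire T4:  (p0=4, p1=3, p2=4, p3=2) → (p0=4, p1=3, p2=4, p3=3)
step 3: fire T4:  (p0=4, p1=3, p2=4, p3=3) → (p0=4, p1=3, p2=4, p3=4)
step 4: fire T4:  (p0=4, p1=3, p2=4, p3=4) → (p0=4, p1=3, p2=4, p3=5)
step 5: fire T2:  (p0=4, p1=3, p2=4, p3=5) → (p0=4, p1=3, p2=3, p3=4)
step 6: fire T4:  (p0=4, p1=3, p2=3, p3=4) → (p0=4, p1=3, p2=3, p3=5)
step 7: fire T4:  (p0=4, p1=3, p2=3, p3=5) → (p0=4, p1=3, p2=3, p3=6)
step 8: fire T4:  (p0=4, p1=3, p2=3, p3=6) → (p0=4, p1=3, p2=3, p3=7)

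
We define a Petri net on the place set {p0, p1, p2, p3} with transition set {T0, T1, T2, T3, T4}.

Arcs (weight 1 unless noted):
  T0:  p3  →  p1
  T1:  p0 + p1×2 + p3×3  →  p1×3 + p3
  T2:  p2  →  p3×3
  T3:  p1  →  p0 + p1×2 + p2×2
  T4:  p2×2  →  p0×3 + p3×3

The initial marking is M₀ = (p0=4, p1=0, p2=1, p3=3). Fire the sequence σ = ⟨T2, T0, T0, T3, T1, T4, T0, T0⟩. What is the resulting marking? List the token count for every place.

(p0=7, p1=6, p2=0, p3=3)

step 1: fire T2:  (p0=4, p1=0, p2=1, p3=3) → (p0=4, p1=0, p2=0, p3=6)
step 2: fire T0:  (p0=4, p1=0, p2=0, p3=6) → (p0=4, p1=1, p2=0, p3=5)
step 3: fire T0:  (p0=4, p1=1, p2=0, p3=5) → (p0=4, p1=2, p2=0, p3=4)
step 4: fire T3:  (p0=4, p1=2, p2=0, p3=4) → (p0=5, p1=3, p2=2, p3=4)
step 5: fire T1:  (p0=5, p1=3, p2=2, p3=4) → (p0=4, p1=4, p2=2, p3=2)
step 6: fire T4:  (p0=4, p1=4, p2=2, p3=2) → (p0=7, p1=4, p2=0, p3=5)
step 7: fire T0:  (p0=7, p1=4, p2=0, p3=5) → (p0=7, p1=5, p2=0, p3=4)
step 8: fire T0:  (p0=7, p1=5, p2=0, p3=4) → (p0=7, p1=6, p2=0, p3=3)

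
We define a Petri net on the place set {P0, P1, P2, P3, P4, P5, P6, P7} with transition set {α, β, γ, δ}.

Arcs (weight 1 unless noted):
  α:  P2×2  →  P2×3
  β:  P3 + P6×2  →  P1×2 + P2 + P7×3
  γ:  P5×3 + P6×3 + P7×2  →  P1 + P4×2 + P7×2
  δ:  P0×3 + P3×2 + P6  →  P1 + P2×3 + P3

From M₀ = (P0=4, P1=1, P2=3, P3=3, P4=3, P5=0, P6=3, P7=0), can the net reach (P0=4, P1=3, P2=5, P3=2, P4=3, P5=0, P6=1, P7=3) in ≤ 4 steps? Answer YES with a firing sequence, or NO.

step 1: fire α:  (P0=4, P1=1, P2=3, P3=3, P4=3, P5=0, P6=3, P7=0) → (P0=4, P1=1, P2=4, P3=3, P4=3, P5=0, P6=3, P7=0)
step 2: fire β:  (P0=4, P1=1, P2=4, P3=3, P4=3, P5=0, P6=3, P7=0) → (P0=4, P1=3, P2=5, P3=2, P4=3, P5=0, P6=1, P7=3)

YES — reachable via ⟨α, β⟩ (2 firings)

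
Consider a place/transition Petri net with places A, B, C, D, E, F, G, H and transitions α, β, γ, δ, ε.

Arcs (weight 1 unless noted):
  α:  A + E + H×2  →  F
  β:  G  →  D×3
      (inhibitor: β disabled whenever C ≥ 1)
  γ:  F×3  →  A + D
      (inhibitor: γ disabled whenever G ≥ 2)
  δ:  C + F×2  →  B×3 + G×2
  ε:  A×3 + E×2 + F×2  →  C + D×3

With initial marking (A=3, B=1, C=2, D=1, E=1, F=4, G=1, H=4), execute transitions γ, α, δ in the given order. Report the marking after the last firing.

(A=3, B=4, C=1, D=2, E=0, F=0, G=3, H=2)

step 1: fire γ:  (A=3, B=1, C=2, D=1, E=1, F=4, G=1, H=4) → (A=4, B=1, C=2, D=2, E=1, F=1, G=1, H=4)
step 2: fire α:  (A=4, B=1, C=2, D=2, E=1, F=1, G=1, H=4) → (A=3, B=1, C=2, D=2, E=0, F=2, G=1, H=2)
step 3: fire δ:  (A=3, B=1, C=2, D=2, E=0, F=2, G=1, H=2) → (A=3, B=4, C=1, D=2, E=0, F=0, G=3, H=2)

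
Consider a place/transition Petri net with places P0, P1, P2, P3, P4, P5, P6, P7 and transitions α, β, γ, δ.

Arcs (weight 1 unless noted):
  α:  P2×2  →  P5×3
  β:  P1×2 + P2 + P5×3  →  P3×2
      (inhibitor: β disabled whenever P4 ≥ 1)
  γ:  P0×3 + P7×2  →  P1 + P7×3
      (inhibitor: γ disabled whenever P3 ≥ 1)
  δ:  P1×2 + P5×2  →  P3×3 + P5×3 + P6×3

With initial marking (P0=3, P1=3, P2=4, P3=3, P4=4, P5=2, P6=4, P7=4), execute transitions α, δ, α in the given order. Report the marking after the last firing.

step 1: fire α:  (P0=3, P1=3, P2=4, P3=3, P4=4, P5=2, P6=4, P7=4) → (P0=3, P1=3, P2=2, P3=3, P4=4, P5=5, P6=4, P7=4)
step 2: fire δ:  (P0=3, P1=3, P2=2, P3=3, P4=4, P5=5, P6=4, P7=4) → (P0=3, P1=1, P2=2, P3=6, P4=4, P5=6, P6=7, P7=4)
step 3: fire α:  (P0=3, P1=1, P2=2, P3=6, P4=4, P5=6, P6=7, P7=4) → (P0=3, P1=1, P2=0, P3=6, P4=4, P5=9, P6=7, P7=4)

(P0=3, P1=1, P2=0, P3=6, P4=4, P5=9, P6=7, P7=4)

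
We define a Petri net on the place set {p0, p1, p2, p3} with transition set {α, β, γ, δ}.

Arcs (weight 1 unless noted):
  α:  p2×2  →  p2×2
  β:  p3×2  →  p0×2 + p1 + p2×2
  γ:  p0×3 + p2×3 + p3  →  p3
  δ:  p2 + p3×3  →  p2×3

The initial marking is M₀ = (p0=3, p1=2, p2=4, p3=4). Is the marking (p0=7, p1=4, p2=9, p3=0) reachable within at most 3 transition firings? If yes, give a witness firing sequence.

NO — not reachable within 3 firings

depth 0: 1 marking
depth 1: 4 markings reached so far
depth 2: 7 markings reached so far
depth 3: 8 markings reached so far
target is not among the 8 markings reachable within 3 steps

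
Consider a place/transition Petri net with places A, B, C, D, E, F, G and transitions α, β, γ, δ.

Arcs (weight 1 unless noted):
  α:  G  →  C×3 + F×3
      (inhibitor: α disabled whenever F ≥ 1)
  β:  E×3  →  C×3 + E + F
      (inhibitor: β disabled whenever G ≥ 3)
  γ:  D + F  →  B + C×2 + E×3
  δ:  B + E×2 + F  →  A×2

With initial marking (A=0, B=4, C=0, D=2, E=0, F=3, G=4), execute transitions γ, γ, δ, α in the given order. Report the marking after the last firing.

(A=2, B=5, C=7, D=0, E=4, F=3, G=3)

step 1: fire γ:  (A=0, B=4, C=0, D=2, E=0, F=3, G=4) → (A=0, B=5, C=2, D=1, E=3, F=2, G=4)
step 2: fire γ:  (A=0, B=5, C=2, D=1, E=3, F=2, G=4) → (A=0, B=6, C=4, D=0, E=6, F=1, G=4)
step 3: fire δ:  (A=0, B=6, C=4, D=0, E=6, F=1, G=4) → (A=2, B=5, C=4, D=0, E=4, F=0, G=4)
step 4: fire α:  (A=2, B=5, C=4, D=0, E=4, F=0, G=4) → (A=2, B=5, C=7, D=0, E=4, F=3, G=3)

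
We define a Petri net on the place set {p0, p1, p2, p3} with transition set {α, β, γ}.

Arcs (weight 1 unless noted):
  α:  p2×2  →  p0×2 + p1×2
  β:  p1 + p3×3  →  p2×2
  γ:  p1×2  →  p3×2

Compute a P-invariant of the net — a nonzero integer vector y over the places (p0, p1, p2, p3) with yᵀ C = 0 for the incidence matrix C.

Incidence matrix C (rows=places, cols=transitions):
        α    β    γ
   p0   2    0    0
   p1   2   -1   -2
   p2  -2    2    0
   p3   0   -3    2

Candidate y = [1, 1, 2, 1]; check y·C column-wise:
  col α: 1·2 + 1·2 + 2·-2 + 1·0 = 0
  col β: 1·0 + 1·-1 + 2·2 + 1·-3 = 0
  col γ: 1·0 + 1·-2 + 2·0 + 1·2 = 0

y = (p0:1, p1:1, p2:2, p3:1)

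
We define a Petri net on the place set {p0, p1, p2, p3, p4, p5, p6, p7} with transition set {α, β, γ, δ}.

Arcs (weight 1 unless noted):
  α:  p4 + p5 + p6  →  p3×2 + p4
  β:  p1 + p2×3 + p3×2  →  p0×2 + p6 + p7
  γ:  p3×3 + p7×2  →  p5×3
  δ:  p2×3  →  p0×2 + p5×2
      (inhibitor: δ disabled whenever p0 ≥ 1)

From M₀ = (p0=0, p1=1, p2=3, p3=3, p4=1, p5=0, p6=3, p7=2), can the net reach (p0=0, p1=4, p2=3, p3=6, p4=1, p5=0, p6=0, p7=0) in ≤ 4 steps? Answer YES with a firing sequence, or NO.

NO — not reachable within 4 firings

depth 0: 1 marking
depth 1: 4 markings reached so far
depth 2: 7 markings reached so far
depth 3: 11 markings reached so far
depth 4: 14 markings reached so far
target is not among the 14 markings reachable within 4 steps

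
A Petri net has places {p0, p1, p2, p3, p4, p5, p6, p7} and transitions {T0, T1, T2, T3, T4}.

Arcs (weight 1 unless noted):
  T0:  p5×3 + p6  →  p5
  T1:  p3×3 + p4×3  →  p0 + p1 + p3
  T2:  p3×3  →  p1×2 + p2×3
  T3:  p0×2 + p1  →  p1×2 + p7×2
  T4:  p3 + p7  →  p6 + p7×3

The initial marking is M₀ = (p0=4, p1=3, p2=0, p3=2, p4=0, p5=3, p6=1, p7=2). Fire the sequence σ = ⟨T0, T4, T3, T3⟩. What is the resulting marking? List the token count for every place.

(p0=0, p1=5, p2=0, p3=1, p4=0, p5=1, p6=1, p7=8)

step 1: fire T0:  (p0=4, p1=3, p2=0, p3=2, p4=0, p5=3, p6=1, p7=2) → (p0=4, p1=3, p2=0, p3=2, p4=0, p5=1, p6=0, p7=2)
step 2: fire T4:  (p0=4, p1=3, p2=0, p3=2, p4=0, p5=1, p6=0, p7=2) → (p0=4, p1=3, p2=0, p3=1, p4=0, p5=1, p6=1, p7=4)
step 3: fire T3:  (p0=4, p1=3, p2=0, p3=1, p4=0, p5=1, p6=1, p7=4) → (p0=2, p1=4, p2=0, p3=1, p4=0, p5=1, p6=1, p7=6)
step 4: fire T3:  (p0=2, p1=4, p2=0, p3=1, p4=0, p5=1, p6=1, p7=6) → (p0=0, p1=5, p2=0, p3=1, p4=0, p5=1, p6=1, p7=8)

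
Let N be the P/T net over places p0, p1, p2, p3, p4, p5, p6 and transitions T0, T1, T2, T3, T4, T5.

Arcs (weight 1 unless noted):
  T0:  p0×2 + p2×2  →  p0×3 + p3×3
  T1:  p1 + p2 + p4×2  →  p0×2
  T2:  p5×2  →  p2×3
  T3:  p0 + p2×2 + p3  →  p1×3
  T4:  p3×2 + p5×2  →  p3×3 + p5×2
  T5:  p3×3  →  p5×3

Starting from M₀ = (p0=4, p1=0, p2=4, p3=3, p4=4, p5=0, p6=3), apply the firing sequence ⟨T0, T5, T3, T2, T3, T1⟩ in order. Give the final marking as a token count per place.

(p0=5, p1=5, p2=0, p3=1, p4=2, p5=1, p6=3)

step 1: fire T0:  (p0=4, p1=0, p2=4, p3=3, p4=4, p5=0, p6=3) → (p0=5, p1=0, p2=2, p3=6, p4=4, p5=0, p6=3)
step 2: fire T5:  (p0=5, p1=0, p2=2, p3=6, p4=4, p5=0, p6=3) → (p0=5, p1=0, p2=2, p3=3, p4=4, p5=3, p6=3)
step 3: fire T3:  (p0=5, p1=0, p2=2, p3=3, p4=4, p5=3, p6=3) → (p0=4, p1=3, p2=0, p3=2, p4=4, p5=3, p6=3)
step 4: fire T2:  (p0=4, p1=3, p2=0, p3=2, p4=4, p5=3, p6=3) → (p0=4, p1=3, p2=3, p3=2, p4=4, p5=1, p6=3)
step 5: fire T3:  (p0=4, p1=3, p2=3, p3=2, p4=4, p5=1, p6=3) → (p0=3, p1=6, p2=1, p3=1, p4=4, p5=1, p6=3)
step 6: fire T1:  (p0=3, p1=6, p2=1, p3=1, p4=4, p5=1, p6=3) → (p0=5, p1=5, p2=0, p3=1, p4=2, p5=1, p6=3)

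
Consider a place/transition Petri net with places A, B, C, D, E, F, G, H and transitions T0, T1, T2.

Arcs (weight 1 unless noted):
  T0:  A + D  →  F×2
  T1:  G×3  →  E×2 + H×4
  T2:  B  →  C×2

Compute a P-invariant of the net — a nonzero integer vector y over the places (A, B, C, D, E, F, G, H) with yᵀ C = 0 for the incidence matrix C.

y = (A:0, B:2, C:1, D:0, E:0, F:0, G:0, H:0)

Incidence matrix C (rows=places, cols=transitions):
       T0   T1   T2
    A  -1    0    0
    B   0    0   -1
    C   0    0    2
    D  -1    0    0
    E   0    2    0
    F   2    0    0
    G   0   -3    0
    H   0    4    0

Candidate y = [0, 2, 1, 0, 0, 0, 0, 0]; check y·C column-wise:
  col T0: 0·-1 + 2·0 + 1·0 + 0·-1 + 0·2 = 0
  col T1: 2·0 + 1·0 + 0·2 + 0·-3 + 0·4 = 0
  col T2: 2·-1 + 1·2 = 0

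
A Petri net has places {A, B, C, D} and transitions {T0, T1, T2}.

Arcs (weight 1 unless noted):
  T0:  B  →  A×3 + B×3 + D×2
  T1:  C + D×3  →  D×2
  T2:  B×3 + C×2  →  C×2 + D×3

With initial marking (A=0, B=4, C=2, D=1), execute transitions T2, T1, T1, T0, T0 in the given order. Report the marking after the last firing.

step 1: fire T2:  (A=0, B=4, C=2, D=1) → (A=0, B=1, C=2, D=4)
step 2: fire T1:  (A=0, B=1, C=2, D=4) → (A=0, B=1, C=1, D=3)
step 3: fire T1:  (A=0, B=1, C=1, D=3) → (A=0, B=1, C=0, D=2)
step 4: fire T0:  (A=0, B=1, C=0, D=2) → (A=3, B=3, C=0, D=4)
step 5: fire T0:  (A=3, B=3, C=0, D=4) → (A=6, B=5, C=0, D=6)

(A=6, B=5, C=0, D=6)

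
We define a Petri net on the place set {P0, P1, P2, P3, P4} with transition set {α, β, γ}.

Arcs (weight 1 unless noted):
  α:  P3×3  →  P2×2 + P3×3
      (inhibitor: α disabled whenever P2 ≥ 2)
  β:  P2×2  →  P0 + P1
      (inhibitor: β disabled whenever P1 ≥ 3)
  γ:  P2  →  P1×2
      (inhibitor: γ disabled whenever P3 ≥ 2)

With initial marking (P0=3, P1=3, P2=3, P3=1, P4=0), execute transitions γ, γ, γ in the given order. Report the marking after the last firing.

(P0=3, P1=9, P2=0, P3=1, P4=0)

step 1: fire γ:  (P0=3, P1=3, P2=3, P3=1, P4=0) → (P0=3, P1=5, P2=2, P3=1, P4=0)
step 2: fire γ:  (P0=3, P1=5, P2=2, P3=1, P4=0) → (P0=3, P1=7, P2=1, P3=1, P4=0)
step 3: fire γ:  (P0=3, P1=7, P2=1, P3=1, P4=0) → (P0=3, P1=9, P2=0, P3=1, P4=0)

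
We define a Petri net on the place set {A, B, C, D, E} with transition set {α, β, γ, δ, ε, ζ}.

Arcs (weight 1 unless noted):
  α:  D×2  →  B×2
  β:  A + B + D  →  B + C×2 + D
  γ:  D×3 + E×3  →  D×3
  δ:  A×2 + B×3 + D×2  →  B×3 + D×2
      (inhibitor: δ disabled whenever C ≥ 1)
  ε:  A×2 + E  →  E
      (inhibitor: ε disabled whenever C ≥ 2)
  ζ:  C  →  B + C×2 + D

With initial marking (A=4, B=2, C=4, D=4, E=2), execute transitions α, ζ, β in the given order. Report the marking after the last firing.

step 1: fire α:  (A=4, B=2, C=4, D=4, E=2) → (A=4, B=4, C=4, D=2, E=2)
step 2: fire ζ:  (A=4, B=4, C=4, D=2, E=2) → (A=4, B=5, C=5, D=3, E=2)
step 3: fire β:  (A=4, B=5, C=5, D=3, E=2) → (A=3, B=5, C=7, D=3, E=2)

(A=3, B=5, C=7, D=3, E=2)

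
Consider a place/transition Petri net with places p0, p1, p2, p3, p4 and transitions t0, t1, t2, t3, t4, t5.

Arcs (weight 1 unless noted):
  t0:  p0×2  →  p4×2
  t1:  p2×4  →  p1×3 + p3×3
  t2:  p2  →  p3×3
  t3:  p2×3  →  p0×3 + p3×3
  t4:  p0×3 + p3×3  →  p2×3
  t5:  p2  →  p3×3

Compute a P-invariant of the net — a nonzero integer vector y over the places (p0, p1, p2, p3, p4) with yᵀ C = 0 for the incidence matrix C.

Incidence matrix C (rows=places, cols=transitions):
       t0   t1   t2   t3   t4   t5
   p0  -2    0    0    3   -3    0
   p1   0    3    0    0    0    0
   p2   0   -4   -1   -3    3   -1
   p3   0    3    3    3   -3    3
   p4   2    0    0    0    0    0

Candidate y = [2, 3, 3, 1, 2]; check y·C column-wise:
  col t0: 2·-2 + 3·0 + 3·0 + 1·0 + 2·2 = 0
  col t1: 2·0 + 3·3 + 3·-4 + 1·3 + 2·0 = 0
  col t2: 2·0 + 3·0 + 3·-1 + 1·3 + 2·0 = 0
  col t3: 2·3 + 3·0 + 3·-3 + 1·3 + 2·0 = 0
  col t4: 2·-3 + 3·0 + 3·3 + 1·-3 + 2·0 = 0
  col t5: 2·0 + 3·0 + 3·-1 + 1·3 + 2·0 = 0

y = (p0:2, p1:3, p2:3, p3:1, p4:2)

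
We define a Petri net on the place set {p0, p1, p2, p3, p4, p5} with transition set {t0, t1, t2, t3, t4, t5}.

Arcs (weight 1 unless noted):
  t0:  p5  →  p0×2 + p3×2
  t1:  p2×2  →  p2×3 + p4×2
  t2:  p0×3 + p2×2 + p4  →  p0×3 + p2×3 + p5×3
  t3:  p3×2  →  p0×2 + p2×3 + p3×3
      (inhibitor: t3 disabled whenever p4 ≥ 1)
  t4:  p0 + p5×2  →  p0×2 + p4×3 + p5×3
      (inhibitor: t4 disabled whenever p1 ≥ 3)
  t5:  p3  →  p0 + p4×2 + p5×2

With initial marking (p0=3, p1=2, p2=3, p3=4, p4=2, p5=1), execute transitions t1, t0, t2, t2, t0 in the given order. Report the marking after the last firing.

step 1: fire t1:  (p0=3, p1=2, p2=3, p3=4, p4=2, p5=1) → (p0=3, p1=2, p2=4, p3=4, p4=4, p5=1)
step 2: fire t0:  (p0=3, p1=2, p2=4, p3=4, p4=4, p5=1) → (p0=5, p1=2, p2=4, p3=6, p4=4, p5=0)
step 3: fire t2:  (p0=5, p1=2, p2=4, p3=6, p4=4, p5=0) → (p0=5, p1=2, p2=5, p3=6, p4=3, p5=3)
step 4: fire t2:  (p0=5, p1=2, p2=5, p3=6, p4=3, p5=3) → (p0=5, p1=2, p2=6, p3=6, p4=2, p5=6)
step 5: fire t0:  (p0=5, p1=2, p2=6, p3=6, p4=2, p5=6) → (p0=7, p1=2, p2=6, p3=8, p4=2, p5=5)

(p0=7, p1=2, p2=6, p3=8, p4=2, p5=5)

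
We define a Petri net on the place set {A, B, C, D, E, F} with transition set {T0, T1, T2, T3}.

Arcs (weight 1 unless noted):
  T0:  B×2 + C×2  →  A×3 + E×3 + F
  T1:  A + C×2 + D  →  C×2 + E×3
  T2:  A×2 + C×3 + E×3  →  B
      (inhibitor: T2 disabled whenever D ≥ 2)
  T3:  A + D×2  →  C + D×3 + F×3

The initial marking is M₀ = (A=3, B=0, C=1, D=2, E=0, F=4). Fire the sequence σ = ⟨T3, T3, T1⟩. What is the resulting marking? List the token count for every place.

(A=0, B=0, C=3, D=3, E=3, F=10)

step 1: fire T3:  (A=3, B=0, C=1, D=2, E=0, F=4) → (A=2, B=0, C=2, D=3, E=0, F=7)
step 2: fire T3:  (A=2, B=0, C=2, D=3, E=0, F=7) → (A=1, B=0, C=3, D=4, E=0, F=10)
step 3: fire T1:  (A=1, B=0, C=3, D=4, E=0, F=10) → (A=0, B=0, C=3, D=3, E=3, F=10)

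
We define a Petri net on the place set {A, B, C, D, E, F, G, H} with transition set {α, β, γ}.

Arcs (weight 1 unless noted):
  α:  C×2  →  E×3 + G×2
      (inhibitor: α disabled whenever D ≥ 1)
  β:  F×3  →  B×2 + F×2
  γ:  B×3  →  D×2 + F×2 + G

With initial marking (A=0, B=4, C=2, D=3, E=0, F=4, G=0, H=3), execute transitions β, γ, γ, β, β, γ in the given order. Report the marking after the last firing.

(A=0, B=1, C=2, D=9, E=0, F=7, G=3, H=3)

step 1: fire β:  (A=0, B=4, C=2, D=3, E=0, F=4, G=0, H=3) → (A=0, B=6, C=2, D=3, E=0, F=3, G=0, H=3)
step 2: fire γ:  (A=0, B=6, C=2, D=3, E=0, F=3, G=0, H=3) → (A=0, B=3, C=2, D=5, E=0, F=5, G=1, H=3)
step 3: fire γ:  (A=0, B=3, C=2, D=5, E=0, F=5, G=1, H=3) → (A=0, B=0, C=2, D=7, E=0, F=7, G=2, H=3)
step 4: fire β:  (A=0, B=0, C=2, D=7, E=0, F=7, G=2, H=3) → (A=0, B=2, C=2, D=7, E=0, F=6, G=2, H=3)
step 5: fire β:  (A=0, B=2, C=2, D=7, E=0, F=6, G=2, H=3) → (A=0, B=4, C=2, D=7, E=0, F=5, G=2, H=3)
step 6: fire γ:  (A=0, B=4, C=2, D=7, E=0, F=5, G=2, H=3) → (A=0, B=1, C=2, D=9, E=0, F=7, G=3, H=3)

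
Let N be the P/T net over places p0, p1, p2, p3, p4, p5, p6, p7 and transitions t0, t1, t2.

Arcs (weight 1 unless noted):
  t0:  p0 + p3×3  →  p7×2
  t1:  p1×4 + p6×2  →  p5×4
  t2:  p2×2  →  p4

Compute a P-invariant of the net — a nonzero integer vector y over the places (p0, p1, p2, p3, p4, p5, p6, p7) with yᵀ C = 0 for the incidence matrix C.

y = (p0:3, p1:0, p2:0, p3:-1, p4:0, p5:0, p6:0, p7:0)

Incidence matrix C (rows=places, cols=transitions):
       t0   t1   t2
   p0  -1    0    0
   p1   0   -4    0
   p2   0    0   -2
   p3  -3    0    0
   p4   0    0    1
   p5   0    4    0
   p6   0   -2    0
   p7   2    0    0

Candidate y = [3, 0, 0, -1, 0, 0, 0, 0]; check y·C column-wise:
  col t0: 3·-1 + -1·-3 + 0·2 = 0
  col t1: 3·0 + 0·-4 + -1·0 + 0·4 + 0·-2 = 0
  col t2: 3·0 + 0·-2 + -1·0 + 0·1 = 0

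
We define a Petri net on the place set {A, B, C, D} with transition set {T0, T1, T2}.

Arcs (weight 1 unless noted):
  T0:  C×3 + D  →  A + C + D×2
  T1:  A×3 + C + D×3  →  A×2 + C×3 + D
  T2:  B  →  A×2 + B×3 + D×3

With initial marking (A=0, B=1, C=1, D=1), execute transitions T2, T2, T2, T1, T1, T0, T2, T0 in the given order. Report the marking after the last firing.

step 1: fire T2:  (A=0, B=1, C=1, D=1) → (A=2, B=3, C=1, D=4)
step 2: fire T2:  (A=2, B=3, C=1, D=4) → (A=4, B=5, C=1, D=7)
step 3: fire T2:  (A=4, B=5, C=1, D=7) → (A=6, B=7, C=1, D=10)
step 4: fire T1:  (A=6, B=7, C=1, D=10) → (A=5, B=7, C=3, D=8)
step 5: fire T1:  (A=5, B=7, C=3, D=8) → (A=4, B=7, C=5, D=6)
step 6: fire T0:  (A=4, B=7, C=5, D=6) → (A=5, B=7, C=3, D=7)
step 7: fire T2:  (A=5, B=7, C=3, D=7) → (A=7, B=9, C=3, D=10)
step 8: fire T0:  (A=7, B=9, C=3, D=10) → (A=8, B=9, C=1, D=11)

(A=8, B=9, C=1, D=11)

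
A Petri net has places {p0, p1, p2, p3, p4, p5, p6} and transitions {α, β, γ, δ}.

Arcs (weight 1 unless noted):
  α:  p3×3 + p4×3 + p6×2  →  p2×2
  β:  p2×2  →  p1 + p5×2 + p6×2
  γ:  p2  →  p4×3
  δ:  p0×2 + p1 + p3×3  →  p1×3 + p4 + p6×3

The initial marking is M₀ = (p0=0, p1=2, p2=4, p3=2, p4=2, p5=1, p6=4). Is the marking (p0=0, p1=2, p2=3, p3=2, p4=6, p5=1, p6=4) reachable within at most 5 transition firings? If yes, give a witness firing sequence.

depth 0: 1 marking
depth 1: 3 markings reached so far
depth 2: 6 markings reached so far
depth 3: 8 markings reached so far
depth 4: 9 markings reached so far
depth 5: 9 markings reached so far
(frontier empty at depth 5; search complete)
target is not among the 9 markings reachable within 5 steps

NO — not reachable within 5 firings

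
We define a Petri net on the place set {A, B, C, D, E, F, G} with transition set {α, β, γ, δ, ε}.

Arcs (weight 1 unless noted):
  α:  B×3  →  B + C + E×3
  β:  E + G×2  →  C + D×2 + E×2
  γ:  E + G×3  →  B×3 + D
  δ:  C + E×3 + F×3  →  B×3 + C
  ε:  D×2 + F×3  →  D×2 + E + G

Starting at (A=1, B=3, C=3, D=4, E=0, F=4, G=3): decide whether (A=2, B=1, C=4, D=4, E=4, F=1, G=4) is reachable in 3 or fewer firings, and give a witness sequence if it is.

NO — not reachable within 3 firings

depth 0: 1 marking
depth 1: 3 markings reached so far
depth 2: 9 markings reached so far
depth 3: 15 markings reached so far
target is not among the 15 markings reachable within 3 steps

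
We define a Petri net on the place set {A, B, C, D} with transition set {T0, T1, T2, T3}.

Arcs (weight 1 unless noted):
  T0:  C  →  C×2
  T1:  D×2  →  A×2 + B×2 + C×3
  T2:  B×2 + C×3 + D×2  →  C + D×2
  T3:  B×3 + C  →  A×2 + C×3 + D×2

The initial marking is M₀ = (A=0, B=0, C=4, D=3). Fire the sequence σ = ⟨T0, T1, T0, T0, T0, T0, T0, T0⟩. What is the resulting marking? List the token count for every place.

step 1: fire T0:  (A=0, B=0, C=4, D=3) → (A=0, B=0, C=5, D=3)
step 2: fire T1:  (A=0, B=0, C=5, D=3) → (A=2, B=2, C=8, D=1)
step 3: fire T0:  (A=2, B=2, C=8, D=1) → (A=2, B=2, C=9, D=1)
step 4: fire T0:  (A=2, B=2, C=9, D=1) → (A=2, B=2, C=10, D=1)
step 5: fire T0:  (A=2, B=2, C=10, D=1) → (A=2, B=2, C=11, D=1)
step 6: fire T0:  (A=2, B=2, C=11, D=1) → (A=2, B=2, C=12, D=1)
step 7: fire T0:  (A=2, B=2, C=12, D=1) → (A=2, B=2, C=13, D=1)
step 8: fire T0:  (A=2, B=2, C=13, D=1) → (A=2, B=2, C=14, D=1)

(A=2, B=2, C=14, D=1)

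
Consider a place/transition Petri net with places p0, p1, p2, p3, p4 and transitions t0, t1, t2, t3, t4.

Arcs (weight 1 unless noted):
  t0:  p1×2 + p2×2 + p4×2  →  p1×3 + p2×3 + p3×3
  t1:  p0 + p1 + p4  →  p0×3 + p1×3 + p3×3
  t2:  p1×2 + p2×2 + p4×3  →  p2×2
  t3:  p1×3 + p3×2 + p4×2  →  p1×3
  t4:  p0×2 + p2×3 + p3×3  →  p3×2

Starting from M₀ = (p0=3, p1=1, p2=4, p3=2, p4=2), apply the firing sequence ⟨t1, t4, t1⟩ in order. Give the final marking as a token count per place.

(p0=5, p1=5, p2=1, p3=7, p4=0)

step 1: fire t1:  (p0=3, p1=1, p2=4, p3=2, p4=2) → (p0=5, p1=3, p2=4, p3=5, p4=1)
step 2: fire t4:  (p0=5, p1=3, p2=4, p3=5, p4=1) → (p0=3, p1=3, p2=1, p3=4, p4=1)
step 3: fire t1:  (p0=3, p1=3, p2=1, p3=4, p4=1) → (p0=5, p1=5, p2=1, p3=7, p4=0)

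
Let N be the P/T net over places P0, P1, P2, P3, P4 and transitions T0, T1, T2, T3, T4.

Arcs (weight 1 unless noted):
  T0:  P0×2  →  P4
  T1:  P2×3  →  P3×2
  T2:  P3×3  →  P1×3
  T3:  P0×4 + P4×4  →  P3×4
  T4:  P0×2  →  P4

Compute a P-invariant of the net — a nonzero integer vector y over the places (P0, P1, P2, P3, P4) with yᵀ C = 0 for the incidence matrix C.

y = (P0:1, P1:3, P2:2, P3:3, P4:2)

Incidence matrix C (rows=places, cols=transitions):
       T0   T1   T2   T3   T4
   P0  -2    0    0   -4   -2
   P1   0    0    3    0    0
   P2   0   -3    0    0    0
   P3   0    2   -3    4    0
   P4   1    0    0   -4    1

Candidate y = [1, 3, 2, 3, 2]; check y·C column-wise:
  col T0: 1·-2 + 3·0 + 2·0 + 3·0 + 2·1 = 0
  col T1: 1·0 + 3·0 + 2·-3 + 3·2 + 2·0 = 0
  col T2: 1·0 + 3·3 + 2·0 + 3·-3 + 2·0 = 0
  col T3: 1·-4 + 3·0 + 2·0 + 3·4 + 2·-4 = 0
  col T4: 1·-2 + 3·0 + 2·0 + 3·0 + 2·1 = 0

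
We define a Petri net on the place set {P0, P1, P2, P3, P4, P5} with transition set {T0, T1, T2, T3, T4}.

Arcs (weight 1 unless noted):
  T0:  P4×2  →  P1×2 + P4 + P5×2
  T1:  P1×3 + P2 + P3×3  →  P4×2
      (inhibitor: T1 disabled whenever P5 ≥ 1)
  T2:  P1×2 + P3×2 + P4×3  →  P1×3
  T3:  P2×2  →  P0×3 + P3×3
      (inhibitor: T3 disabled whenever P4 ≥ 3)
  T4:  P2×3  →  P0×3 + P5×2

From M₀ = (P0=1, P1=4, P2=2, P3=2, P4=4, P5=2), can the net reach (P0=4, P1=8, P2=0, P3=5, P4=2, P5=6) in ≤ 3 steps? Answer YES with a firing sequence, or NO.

step 1: fire T0:  (P0=1, P1=4, P2=2, P3=2, P4=4, P5=2) → (P0=1, P1=6, P2=2, P3=2, P4=3, P5=4)
step 2: fire T0:  (P0=1, P1=6, P2=2, P3=2, P4=3, P5=4) → (P0=1, P1=8, P2=2, P3=2, P4=2, P5=6)
step 3: fire T3:  (P0=1, P1=8, P2=2, P3=2, P4=2, P5=6) → (P0=4, P1=8, P2=0, P3=5, P4=2, P5=6)

YES — reachable via ⟨T0, T0, T3⟩ (3 firings)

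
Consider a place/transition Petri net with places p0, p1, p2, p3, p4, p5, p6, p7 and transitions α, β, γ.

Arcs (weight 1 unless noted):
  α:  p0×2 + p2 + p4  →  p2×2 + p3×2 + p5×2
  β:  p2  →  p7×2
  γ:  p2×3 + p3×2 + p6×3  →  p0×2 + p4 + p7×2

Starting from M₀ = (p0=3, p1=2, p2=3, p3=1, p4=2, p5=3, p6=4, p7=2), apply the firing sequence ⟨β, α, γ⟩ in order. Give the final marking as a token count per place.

step 1: fire β:  (p0=3, p1=2, p2=3, p3=1, p4=2, p5=3, p6=4, p7=2) → (p0=3, p1=2, p2=2, p3=1, p4=2, p5=3, p6=4, p7=4)
step 2: fire α:  (p0=3, p1=2, p2=2, p3=1, p4=2, p5=3, p6=4, p7=4) → (p0=1, p1=2, p2=3, p3=3, p4=1, p5=5, p6=4, p7=4)
step 3: fire γ:  (p0=1, p1=2, p2=3, p3=3, p4=1, p5=5, p6=4, p7=4) → (p0=3, p1=2, p2=0, p3=1, p4=2, p5=5, p6=1, p7=6)

(p0=3, p1=2, p2=0, p3=1, p4=2, p5=5, p6=1, p7=6)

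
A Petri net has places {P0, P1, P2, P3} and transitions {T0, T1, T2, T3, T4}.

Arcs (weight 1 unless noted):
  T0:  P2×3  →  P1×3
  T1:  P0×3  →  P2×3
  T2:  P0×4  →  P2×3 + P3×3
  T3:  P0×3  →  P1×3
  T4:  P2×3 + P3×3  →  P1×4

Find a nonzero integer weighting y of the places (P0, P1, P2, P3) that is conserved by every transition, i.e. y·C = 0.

y = (P0:3, P1:3, P2:3, P3:1)

Incidence matrix C (rows=places, cols=transitions):
       T0   T1   T2   T3   T4
   P0   0   -3   -4   -3    0
   P1   3    0    0    3    4
   P2  -3    3    3    0   -3
   P3   0    0    3    0   -3

Candidate y = [3, 3, 3, 1]; check y·C column-wise:
  col T0: 3·0 + 3·3 + 3·-3 + 1·0 = 0
  col T1: 3·-3 + 3·0 + 3·3 + 1·0 = 0
  col T2: 3·-4 + 3·0 + 3·3 + 1·3 = 0
  col T3: 3·-3 + 3·3 + 3·0 + 1·0 = 0
  col T4: 3·0 + 3·4 + 3·-3 + 1·-3 = 0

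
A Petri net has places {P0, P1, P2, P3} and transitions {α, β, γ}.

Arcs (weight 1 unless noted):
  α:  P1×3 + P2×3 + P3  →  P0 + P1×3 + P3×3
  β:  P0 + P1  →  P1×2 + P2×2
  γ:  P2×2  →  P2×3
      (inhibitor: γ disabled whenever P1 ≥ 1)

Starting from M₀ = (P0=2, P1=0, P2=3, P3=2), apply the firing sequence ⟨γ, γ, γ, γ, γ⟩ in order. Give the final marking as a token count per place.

step 1: fire γ:  (P0=2, P1=0, P2=3, P3=2) → (P0=2, P1=0, P2=4, P3=2)
step 2: fire γ:  (P0=2, P1=0, P2=4, P3=2) → (P0=2, P1=0, P2=5, P3=2)
step 3: fire γ:  (P0=2, P1=0, P2=5, P3=2) → (P0=2, P1=0, P2=6, P3=2)
step 4: fire γ:  (P0=2, P1=0, P2=6, P3=2) → (P0=2, P1=0, P2=7, P3=2)
step 5: fire γ:  (P0=2, P1=0, P2=7, P3=2) → (P0=2, P1=0, P2=8, P3=2)

(P0=2, P1=0, P2=8, P3=2)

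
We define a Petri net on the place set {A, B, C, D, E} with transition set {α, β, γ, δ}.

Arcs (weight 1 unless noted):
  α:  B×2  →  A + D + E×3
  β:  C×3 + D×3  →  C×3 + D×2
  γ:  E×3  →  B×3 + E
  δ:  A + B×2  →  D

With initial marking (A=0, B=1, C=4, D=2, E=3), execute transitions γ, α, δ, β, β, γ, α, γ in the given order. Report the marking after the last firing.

(A=1, B=4, C=4, D=3, E=3)

step 1: fire γ:  (A=0, B=1, C=4, D=2, E=3) → (A=0, B=4, C=4, D=2, E=1)
step 2: fire α:  (A=0, B=4, C=4, D=2, E=1) → (A=1, B=2, C=4, D=3, E=4)
step 3: fire δ:  (A=1, B=2, C=4, D=3, E=4) → (A=0, B=0, C=4, D=4, E=4)
step 4: fire β:  (A=0, B=0, C=4, D=4, E=4) → (A=0, B=0, C=4, D=3, E=4)
step 5: fire β:  (A=0, B=0, C=4, D=3, E=4) → (A=0, B=0, C=4, D=2, E=4)
step 6: fire γ:  (A=0, B=0, C=4, D=2, E=4) → (A=0, B=3, C=4, D=2, E=2)
step 7: fire α:  (A=0, B=3, C=4, D=2, E=2) → (A=1, B=1, C=4, D=3, E=5)
step 8: fire γ:  (A=1, B=1, C=4, D=3, E=5) → (A=1, B=4, C=4, D=3, E=3)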